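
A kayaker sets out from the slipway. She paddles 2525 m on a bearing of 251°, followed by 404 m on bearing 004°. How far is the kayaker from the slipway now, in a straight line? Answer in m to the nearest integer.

Leg 1 (251°, 2525 m): east 2525 sin 251° = -2387.43, north 2525 cos 251° = -822.06
Leg 2 (004°, 404 m): east 404 sin 4° = 28.18, north 404 cos 4° = 403.02
Net: -2359.25 east, -419.04 north. Distance = √((-2359.25)² + (-419.04)²) = 2396.178 m.

2396 m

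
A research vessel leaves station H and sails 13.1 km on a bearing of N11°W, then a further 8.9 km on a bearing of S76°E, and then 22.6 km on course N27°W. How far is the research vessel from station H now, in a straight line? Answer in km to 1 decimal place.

Leg 1 (N11°W, 13.1 km): east 13.1 sin 349° = -2.50, north 13.1 cos 349° = 12.86
Leg 2 (S76°E, 8.9 km): east 8.9 sin 104° = 8.64, north 8.9 cos 104° = -2.15
Leg 3 (N27°W, 22.6 km): east 22.6 sin 333° = -10.26, north 22.6 cos 333° = 20.14
Net: -4.12 east, 30.84 north. Distance = √((-4.12)² + (30.84)²) = 31.117 km.

31.1 km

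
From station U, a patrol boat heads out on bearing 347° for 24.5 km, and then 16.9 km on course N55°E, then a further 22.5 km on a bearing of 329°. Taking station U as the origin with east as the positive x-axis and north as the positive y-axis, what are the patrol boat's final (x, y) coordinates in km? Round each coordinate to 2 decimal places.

Leg 1 (347°, 24.5 km): east 24.5 sin 347° = -5.51, north 24.5 cos 347° = 23.87
Leg 2 (N55°E, 16.9 km): east 16.9 sin 55° = 13.84, north 16.9 cos 55° = 9.69
Leg 3 (329°, 22.5 km): east 22.5 sin 329° = -11.59, north 22.5 cos 329° = 19.29
Summing: -3.26 km east, 52.85 km north → (-3.26, 52.85).

(-3.26, 52.85)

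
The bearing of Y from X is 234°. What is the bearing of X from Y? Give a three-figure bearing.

Back-bearing = 234° − 180° = 054°.

054°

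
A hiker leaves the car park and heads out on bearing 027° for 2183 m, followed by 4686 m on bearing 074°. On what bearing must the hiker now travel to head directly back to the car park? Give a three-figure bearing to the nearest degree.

240°

Leg 1 (027°, 2183 m): east 2183 sin 27° = 991.06, north 2183 cos 27° = 1945.07
Leg 2 (074°, 4686 m): east 4686 sin 74° = 4504.47, north 4686 cos 74° = 1291.64
Net displacement: 5495.53 east, 3236.70 north. Direction back to start is (-5495.53, -3236.70): bearing = atan2(-5495.53, -3236.70) mod 360° = 239.50° ≈ 240°.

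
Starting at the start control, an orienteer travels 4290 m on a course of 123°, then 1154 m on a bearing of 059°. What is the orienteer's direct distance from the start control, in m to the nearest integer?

4907 m

Leg 1 (123°, 4290 m): east 4290 sin 123° = 3597.90, north 4290 cos 123° = -2336.50
Leg 2 (059°, 1154 m): east 1154 sin 59° = 989.17, north 1154 cos 59° = 594.35
Net: 4587.07 east, -1742.15 north. Distance = √((4587.07)² + (-1742.15)²) = 4906.757 m.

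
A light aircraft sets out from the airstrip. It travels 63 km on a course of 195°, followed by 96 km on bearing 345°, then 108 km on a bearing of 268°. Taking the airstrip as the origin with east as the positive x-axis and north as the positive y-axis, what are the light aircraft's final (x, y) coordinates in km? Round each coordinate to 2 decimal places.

(-149.09, 28.11)

Leg 1 (195°, 63 km): east 63 sin 195° = -16.31, north 63 cos 195° = -60.85
Leg 2 (345°, 96 km): east 96 sin 345° = -24.85, north 96 cos 345° = 92.73
Leg 3 (268°, 108 km): east 108 sin 268° = -107.93, north 108 cos 268° = -3.77
Summing: -149.09 km east, 28.11 km north → (-149.09, 28.11).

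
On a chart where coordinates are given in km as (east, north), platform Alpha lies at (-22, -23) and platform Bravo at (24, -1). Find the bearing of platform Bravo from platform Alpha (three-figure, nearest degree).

064°

Δeast = 24 − -22 = 46.00; Δnorth = -1 − -23 = 22.00.
Bearing = atan2(Δeast, Δnorth) mod 360° = 64.44° ≈ 064°.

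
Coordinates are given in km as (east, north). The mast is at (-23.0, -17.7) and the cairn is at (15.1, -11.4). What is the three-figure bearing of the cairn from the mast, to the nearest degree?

Δeast = 15.1 − -23.0 = 38.10; Δnorth = -11.4 − -17.7 = 6.30.
Bearing = atan2(Δeast, Δnorth) mod 360° = 80.61° ≈ 081°.

081°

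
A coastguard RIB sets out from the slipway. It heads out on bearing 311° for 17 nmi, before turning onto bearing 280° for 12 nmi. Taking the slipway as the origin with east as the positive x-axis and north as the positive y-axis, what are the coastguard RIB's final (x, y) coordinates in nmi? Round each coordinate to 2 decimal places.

Leg 1 (311°, 17 nmi): east 17 sin 311° = -12.83, north 17 cos 311° = 11.15
Leg 2 (280°, 12 nmi): east 12 sin 280° = -11.82, north 12 cos 280° = 2.08
Summing: -24.65 nmi east, 13.24 nmi north → (-24.65, 13.24).

(-24.65, 13.24)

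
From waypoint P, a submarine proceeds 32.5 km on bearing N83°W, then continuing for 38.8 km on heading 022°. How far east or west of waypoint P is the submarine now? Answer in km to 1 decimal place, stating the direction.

17.7 km west

Leg 1 (N83°W, 32.5 km): east 32.5 sin 277° = -32.26, north 32.5 cos 277° = 3.96
Leg 2 (022°, 38.8 km): east 38.8 sin 22° = 14.53, north 38.8 cos 22° = 35.97
Net east component: -17.72 km.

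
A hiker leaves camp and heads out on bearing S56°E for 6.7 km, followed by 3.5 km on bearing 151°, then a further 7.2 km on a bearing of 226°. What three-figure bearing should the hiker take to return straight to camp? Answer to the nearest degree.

350°

Leg 1 (S56°E, 6.7 km): east 6.7 sin 124° = 5.55, north 6.7 cos 124° = -3.75
Leg 2 (151°, 3.5 km): east 3.5 sin 151° = 1.70, north 3.5 cos 151° = -3.06
Leg 3 (226°, 7.2 km): east 7.2 sin 226° = -5.18, north 7.2 cos 226° = -5.00
Net displacement: 2.07 east, -11.81 north. Direction back to start is (-2.07, 11.81): bearing = atan2(-2.07, 11.81) mod 360° = 350.05° ≈ 350°.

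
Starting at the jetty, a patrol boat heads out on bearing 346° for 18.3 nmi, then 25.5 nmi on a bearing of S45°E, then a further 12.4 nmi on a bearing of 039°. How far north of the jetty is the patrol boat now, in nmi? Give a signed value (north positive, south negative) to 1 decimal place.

9.4 nmi

Leg 1 (346°, 18.3 nmi): east 18.3 sin 346° = -4.43, north 18.3 cos 346° = 17.76
Leg 2 (S45°E, 25.5 nmi): east 25.5 sin 135° = 18.03, north 25.5 cos 135° = -18.03
Leg 3 (039°, 12.4 nmi): east 12.4 sin 39° = 7.80, north 12.4 cos 39° = 9.64
Net north component: 9.36 nmi.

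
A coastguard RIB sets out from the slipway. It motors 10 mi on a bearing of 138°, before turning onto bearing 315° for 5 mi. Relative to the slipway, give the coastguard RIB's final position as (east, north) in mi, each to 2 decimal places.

(3.16, -3.90)

Leg 1 (138°, 10 mi): east 10 sin 138° = 6.69, north 10 cos 138° = -7.43
Leg 2 (315°, 5 mi): east 5 sin 315° = -3.54, north 5 cos 315° = 3.54
Summing: 3.16 mi east, -3.90 mi north → (3.16, -3.90).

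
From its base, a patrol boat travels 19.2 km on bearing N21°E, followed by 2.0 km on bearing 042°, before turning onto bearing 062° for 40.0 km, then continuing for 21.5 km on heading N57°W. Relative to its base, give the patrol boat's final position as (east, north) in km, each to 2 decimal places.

Leg 1 (N21°E, 19.2 km): east 19.2 sin 21° = 6.88, north 19.2 cos 21° = 17.92
Leg 2 (042°, 2.0 km): east 2.0 sin 42° = 1.34, north 2.0 cos 42° = 1.49
Leg 3 (062°, 40.0 km): east 40.0 sin 62° = 35.32, north 40.0 cos 62° = 18.78
Leg 4 (N57°W, 21.5 km): east 21.5 sin 303° = -18.03, north 21.5 cos 303° = 11.71
Summing: 25.51 km east, 49.90 km north → (25.51, 49.90).

(25.51, 49.90)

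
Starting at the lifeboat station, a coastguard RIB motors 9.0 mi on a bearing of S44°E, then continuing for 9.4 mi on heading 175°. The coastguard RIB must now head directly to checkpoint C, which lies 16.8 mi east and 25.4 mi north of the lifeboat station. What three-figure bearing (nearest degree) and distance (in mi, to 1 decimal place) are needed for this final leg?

Leg 1 (S44°E, 9.0 mi): east 9.0 sin 136° = 6.25, north 9.0 cos 136° = -6.47
Leg 2 (175°, 9.4 mi): east 9.4 sin 175° = 0.82, north 9.4 cos 175° = -9.36
Current position: (7.07, -15.84). Target: (16.8, 25.4). Remaining: Δeast = 9.73, Δnorth = 41.24.
Bearing = atan2(9.73, 41.24) mod 360° = 13.27°; distance = √((9.73)² + (41.24)²) = 42.370 mi.

013°, 42.4 mi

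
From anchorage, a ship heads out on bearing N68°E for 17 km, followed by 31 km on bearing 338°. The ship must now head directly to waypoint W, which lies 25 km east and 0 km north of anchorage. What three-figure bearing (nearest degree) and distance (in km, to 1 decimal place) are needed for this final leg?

149°, 40.8 km

Leg 1 (N68°E, 17 km): east 17 sin 68° = 15.76, north 17 cos 68° = 6.37
Leg 2 (338°, 31 km): east 31 sin 338° = -11.61, north 31 cos 338° = 28.74
Current position: (4.15, 35.11). Target: (25, 0). Remaining: Δeast = 20.85, Δnorth = -35.11.
Bearing = atan2(20.85, -35.11) mod 360° = 149.30°; distance = √((20.85)² + (-35.11)²) = 40.835 km.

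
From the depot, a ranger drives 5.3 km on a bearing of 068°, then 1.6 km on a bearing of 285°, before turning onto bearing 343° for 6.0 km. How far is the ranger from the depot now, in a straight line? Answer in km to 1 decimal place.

8.3 km

Leg 1 (068°, 5.3 km): east 5.3 sin 68° = 4.91, north 5.3 cos 68° = 1.99
Leg 2 (285°, 1.6 km): east 1.6 sin 285° = -1.55, north 1.6 cos 285° = 0.41
Leg 3 (343°, 6.0 km): east 6.0 sin 343° = -1.75, north 6.0 cos 343° = 5.74
Net: 1.61 east, 8.14 north. Distance = √((1.61)² + (8.14)²) = 8.296 km.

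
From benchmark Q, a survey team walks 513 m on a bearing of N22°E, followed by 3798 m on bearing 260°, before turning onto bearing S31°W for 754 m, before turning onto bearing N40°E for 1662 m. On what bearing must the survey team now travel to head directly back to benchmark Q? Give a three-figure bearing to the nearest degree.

Leg 1 (N22°E, 513 m): east 513 sin 22° = 192.17, north 513 cos 22° = 475.65
Leg 2 (260°, 3798 m): east 3798 sin 260° = -3740.30, north 3798 cos 260° = -659.52
Leg 3 (S31°W, 754 m): east 754 sin 211° = -388.34, north 754 cos 211° = -646.30
Leg 4 (N40°E, 1662 m): east 1662 sin 40° = 1068.31, north 1662 cos 40° = 1273.17
Net displacement: -2868.15 east, 442.99 north. Direction back to start is (2868.15, -442.99): bearing = atan2(2868.15, -442.99) mod 360° = 98.78° ≈ 099°.

099°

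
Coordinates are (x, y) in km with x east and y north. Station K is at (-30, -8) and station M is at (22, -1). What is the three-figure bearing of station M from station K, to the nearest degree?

Δeast = 22 − -30 = 52.00; Δnorth = -1 − -8 = 7.00.
Bearing = atan2(Δeast, Δnorth) mod 360° = 82.33° ≈ 082°.

082°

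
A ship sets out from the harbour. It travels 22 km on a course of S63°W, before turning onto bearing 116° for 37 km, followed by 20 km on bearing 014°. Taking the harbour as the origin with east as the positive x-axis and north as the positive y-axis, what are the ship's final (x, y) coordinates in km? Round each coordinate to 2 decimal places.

Leg 1 (S63°W, 22 km): east 22 sin 243° = -19.60, north 22 cos 243° = -9.99
Leg 2 (116°, 37 km): east 37 sin 116° = 33.26, north 37 cos 116° = -16.22
Leg 3 (014°, 20 km): east 20 sin 14° = 4.84, north 20 cos 14° = 19.41
Summing: 18.49 km east, -6.80 km north → (18.49, -6.80).

(18.49, -6.80)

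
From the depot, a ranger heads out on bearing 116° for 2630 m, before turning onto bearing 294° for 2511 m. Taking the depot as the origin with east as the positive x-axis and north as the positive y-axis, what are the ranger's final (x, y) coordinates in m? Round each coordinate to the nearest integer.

(70, -132)

Leg 1 (116°, 2630 m): east 2630 sin 116° = 2363.83, north 2630 cos 116° = -1152.92
Leg 2 (294°, 2511 m): east 2511 sin 294° = -2293.91, north 2511 cos 294° = 1021.32
Summing: 69.92 m east, -131.60 m north → (70, -132).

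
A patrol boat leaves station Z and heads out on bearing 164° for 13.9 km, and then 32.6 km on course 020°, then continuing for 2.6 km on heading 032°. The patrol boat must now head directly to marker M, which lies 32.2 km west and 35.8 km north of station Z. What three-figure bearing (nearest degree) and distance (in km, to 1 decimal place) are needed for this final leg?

289°, 51.2 km

Leg 1 (164°, 13.9 km): east 13.9 sin 164° = 3.83, north 13.9 cos 164° = -13.36
Leg 2 (020°, 32.6 km): east 32.6 sin 20° = 11.15, north 32.6 cos 20° = 30.63
Leg 3 (032°, 2.6 km): east 2.6 sin 32° = 1.38, north 2.6 cos 32° = 2.20
Current position: (16.36, 19.48). Target: (-32.2, 35.8). Remaining: Δeast = -48.56, Δnorth = 16.32.
Bearing = atan2(-48.56, 16.32) mod 360° = 288.58°; distance = √((-48.56)² + (16.32)²) = 51.229 km.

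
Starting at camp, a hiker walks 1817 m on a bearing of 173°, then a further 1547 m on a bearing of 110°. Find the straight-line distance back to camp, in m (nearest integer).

Leg 1 (173°, 1817 m): east 1817 sin 173° = 221.44, north 1817 cos 173° = -1803.46
Leg 2 (110°, 1547 m): east 1547 sin 110° = 1453.70, north 1547 cos 110° = -529.11
Net: 1675.14 east, -2332.56 north. Distance = √((1675.14)² + (-2332.56)²) = 2871.749 m.

2872 m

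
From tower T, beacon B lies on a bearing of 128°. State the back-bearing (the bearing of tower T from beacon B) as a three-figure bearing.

Back-bearing = 128° + 180° = 308°.

308°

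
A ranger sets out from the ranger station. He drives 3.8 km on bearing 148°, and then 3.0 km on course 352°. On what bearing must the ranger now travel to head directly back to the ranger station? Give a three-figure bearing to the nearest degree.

279°

Leg 1 (148°, 3.8 km): east 3.8 sin 148° = 2.01, north 3.8 cos 148° = -3.22
Leg 2 (352°, 3.0 km): east 3.0 sin 352° = -0.42, north 3.0 cos 352° = 2.97
Net displacement: 1.60 east, -0.25 north. Direction back to start is (-1.60, 0.25): bearing = atan2(-1.60, 0.25) mod 360° = 278.96° ≈ 279°.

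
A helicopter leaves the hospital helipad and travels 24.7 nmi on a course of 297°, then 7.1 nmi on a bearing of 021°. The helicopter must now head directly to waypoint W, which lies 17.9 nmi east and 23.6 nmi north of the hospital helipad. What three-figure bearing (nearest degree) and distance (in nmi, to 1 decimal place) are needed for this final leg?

081°, 37.8 nmi

Leg 1 (297°, 24.7 nmi): east 24.7 sin 297° = -22.01, north 24.7 cos 297° = 11.21
Leg 2 (021°, 7.1 nmi): east 7.1 sin 21° = 2.54, north 7.1 cos 21° = 6.63
Current position: (-19.46, 17.84). Target: (17.9, 23.6). Remaining: Δeast = 37.36, Δnorth = 5.76.
Bearing = atan2(37.36, 5.76) mod 360° = 81.24°; distance = √((37.36)² + (5.76)²) = 37.805 nmi.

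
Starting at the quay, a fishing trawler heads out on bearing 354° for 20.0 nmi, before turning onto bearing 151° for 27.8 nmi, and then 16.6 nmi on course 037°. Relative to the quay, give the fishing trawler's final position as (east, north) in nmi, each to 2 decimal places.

(21.38, 8.83)

Leg 1 (354°, 20.0 nmi): east 20.0 sin 354° = -2.09, north 20.0 cos 354° = 19.89
Leg 2 (151°, 27.8 nmi): east 27.8 sin 151° = 13.48, north 27.8 cos 151° = -24.31
Leg 3 (037°, 16.6 nmi): east 16.6 sin 37° = 9.99, north 16.6 cos 37° = 13.26
Summing: 21.38 nmi east, 8.83 nmi north → (21.38, 8.83).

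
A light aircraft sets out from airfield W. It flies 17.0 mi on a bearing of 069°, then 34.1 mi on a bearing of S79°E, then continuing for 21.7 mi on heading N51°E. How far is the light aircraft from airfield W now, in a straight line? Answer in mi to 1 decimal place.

Leg 1 (069°, 17.0 mi): east 17.0 sin 69° = 15.87, north 17.0 cos 69° = 6.09
Leg 2 (S79°E, 34.1 mi): east 34.1 sin 101° = 33.47, north 34.1 cos 101° = -6.51
Leg 3 (N51°E, 21.7 mi): east 21.7 sin 51° = 16.86, north 21.7 cos 51° = 13.66
Net: 66.21 east, 13.24 north. Distance = √((66.21)² + (13.24)²) = 67.520 mi.

67.5 mi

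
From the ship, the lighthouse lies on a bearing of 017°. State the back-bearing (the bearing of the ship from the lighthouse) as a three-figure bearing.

197°

Back-bearing = 017° + 180° = 197°.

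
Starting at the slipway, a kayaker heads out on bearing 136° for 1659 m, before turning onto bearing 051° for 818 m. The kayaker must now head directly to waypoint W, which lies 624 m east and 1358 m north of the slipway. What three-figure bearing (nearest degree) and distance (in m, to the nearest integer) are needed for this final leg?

Leg 1 (136°, 1659 m): east 1659 sin 136° = 1152.44, north 1659 cos 136° = -1193.38
Leg 2 (051°, 818 m): east 818 sin 51° = 635.71, north 818 cos 51° = 514.78
Current position: (1788.14, -678.60). Target: (624, 1358). Remaining: Δeast = -1164.14, Δnorth = 2036.60.
Bearing = atan2(-1164.14, 2036.60) mod 360° = 330.25°; distance = √((-1164.14)² + (2036.60)²) = 2345.842 m.

330°, 2346 m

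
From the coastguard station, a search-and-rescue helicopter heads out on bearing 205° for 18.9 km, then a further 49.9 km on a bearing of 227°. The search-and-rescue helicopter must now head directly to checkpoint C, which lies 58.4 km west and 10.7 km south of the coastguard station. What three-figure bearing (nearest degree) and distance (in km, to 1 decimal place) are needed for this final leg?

341°, 42.8 km

Leg 1 (205°, 18.9 km): east 18.9 sin 205° = -7.99, north 18.9 cos 205° = -17.13
Leg 2 (227°, 49.9 km): east 49.9 sin 227° = -36.49, north 49.9 cos 227° = -34.03
Current position: (-44.48, -51.16). Target: (-58.4, -10.7). Remaining: Δeast = -13.92, Δnorth = 40.46.
Bearing = atan2(-13.92, 40.46) mod 360° = 341.02°; distance = √((-13.92)² + (40.46)²) = 42.788 km.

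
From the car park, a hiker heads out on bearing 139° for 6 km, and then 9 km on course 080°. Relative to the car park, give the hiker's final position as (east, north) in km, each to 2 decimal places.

(12.80, -2.97)

Leg 1 (139°, 6 km): east 6 sin 139° = 3.94, north 6 cos 139° = -4.53
Leg 2 (080°, 9 km): east 9 sin 80° = 8.86, north 9 cos 80° = 1.56
Summing: 12.80 km east, -2.97 km north → (12.80, -2.97).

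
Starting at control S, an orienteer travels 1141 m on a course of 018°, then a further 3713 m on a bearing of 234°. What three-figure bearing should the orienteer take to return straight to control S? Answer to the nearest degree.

Leg 1 (018°, 1141 m): east 1141 sin 18° = 352.59, north 1141 cos 18° = 1085.16
Leg 2 (234°, 3713 m): east 3713 sin 234° = -3003.88, north 3713 cos 234° = -2182.45
Net displacement: -2651.29 east, -1097.29 north. Direction back to start is (2651.29, 1097.29): bearing = atan2(2651.29, 1097.29) mod 360° = 67.52° ≈ 068°.

068°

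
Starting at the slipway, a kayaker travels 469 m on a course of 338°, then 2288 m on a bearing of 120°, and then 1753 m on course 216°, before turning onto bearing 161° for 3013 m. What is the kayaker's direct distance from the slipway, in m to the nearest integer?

Leg 1 (338°, 469 m): east 469 sin 338° = -175.69, north 469 cos 338° = 434.85
Leg 2 (120°, 2288 m): east 2288 sin 120° = 1981.47, north 2288 cos 120° = -1144.00
Leg 3 (216°, 1753 m): east 1753 sin 216° = -1030.39, north 1753 cos 216° = -1418.21
Leg 4 (161°, 3013 m): east 3013 sin 161° = 980.94, north 3013 cos 161° = -2848.85
Net: 1756.32 east, -4976.21 north. Distance = √((1756.32)² + (-4976.21)²) = 5277.054 m.

5277 m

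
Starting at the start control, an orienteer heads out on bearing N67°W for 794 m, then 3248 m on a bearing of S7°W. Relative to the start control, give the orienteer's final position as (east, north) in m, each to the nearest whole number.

Leg 1 (N67°W, 794 m): east 794 sin 293° = -730.88, north 794 cos 293° = 310.24
Leg 2 (S7°W, 3248 m): east 3248 sin 187° = -395.83, north 3248 cos 187° = -3223.79
Summing: -1126.71 m east, -2913.55 m north → (-1127, -2914).

(-1127, -2914)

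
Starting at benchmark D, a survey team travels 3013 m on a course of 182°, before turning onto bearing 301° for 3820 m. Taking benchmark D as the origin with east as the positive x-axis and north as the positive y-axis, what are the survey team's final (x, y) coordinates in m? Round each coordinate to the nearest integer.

Leg 1 (182°, 3013 m): east 3013 sin 182° = -105.15, north 3013 cos 182° = -3011.16
Leg 2 (301°, 3820 m): east 3820 sin 301° = -3274.38, north 3820 cos 301° = 1967.45
Summing: -3379.53 m east, -1043.72 m north → (-3380, -1044).

(-3380, -1044)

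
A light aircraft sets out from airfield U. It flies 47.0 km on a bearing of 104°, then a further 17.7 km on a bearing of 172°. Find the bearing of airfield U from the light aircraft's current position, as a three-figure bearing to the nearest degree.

Leg 1 (104°, 47.0 km): east 47.0 sin 104° = 45.60, north 47.0 cos 104° = -11.37
Leg 2 (172°, 17.7 km): east 17.7 sin 172° = 2.46, north 17.7 cos 172° = -17.53
Net displacement: 48.07 east, -28.90 north. Direction back to start is (-48.07, 28.90): bearing = atan2(-48.07, 28.90) mod 360° = 301.01° ≈ 301°.

301°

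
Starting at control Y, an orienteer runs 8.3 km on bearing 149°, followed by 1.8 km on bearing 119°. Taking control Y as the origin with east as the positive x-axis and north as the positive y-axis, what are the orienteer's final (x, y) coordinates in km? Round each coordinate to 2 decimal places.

Leg 1 (149°, 8.3 km): east 8.3 sin 149° = 4.27, north 8.3 cos 149° = -7.11
Leg 2 (119°, 1.8 km): east 1.8 sin 119° = 1.57, north 1.8 cos 119° = -0.87
Summing: 5.85 km east, -7.99 km north → (5.85, -7.99).

(5.85, -7.99)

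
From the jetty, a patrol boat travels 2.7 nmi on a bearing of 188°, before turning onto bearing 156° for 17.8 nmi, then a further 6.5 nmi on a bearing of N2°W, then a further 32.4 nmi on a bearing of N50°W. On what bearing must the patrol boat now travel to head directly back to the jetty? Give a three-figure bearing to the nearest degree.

Leg 1 (188°, 2.7 nmi): east 2.7 sin 188° = -0.38, north 2.7 cos 188° = -2.67
Leg 2 (156°, 17.8 nmi): east 17.8 sin 156° = 7.24, north 17.8 cos 156° = -16.26
Leg 3 (N2°W, 6.5 nmi): east 6.5 sin 358° = -0.23, north 6.5 cos 358° = 6.50
Leg 4 (N50°W, 32.4 nmi): east 32.4 sin 310° = -24.82, north 32.4 cos 310° = 20.83
Net displacement: -18.18 east, 8.39 north. Direction back to start is (18.18, -8.39): bearing = atan2(18.18, -8.39) mod 360° = 114.76° ≈ 115°.

115°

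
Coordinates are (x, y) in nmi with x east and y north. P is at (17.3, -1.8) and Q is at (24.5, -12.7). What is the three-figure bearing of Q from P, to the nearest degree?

147°

Δeast = 24.5 − 17.3 = 7.20; Δnorth = -12.7 − -1.8 = -10.90.
Bearing = atan2(Δeast, Δnorth) mod 360° = 146.55° ≈ 147°.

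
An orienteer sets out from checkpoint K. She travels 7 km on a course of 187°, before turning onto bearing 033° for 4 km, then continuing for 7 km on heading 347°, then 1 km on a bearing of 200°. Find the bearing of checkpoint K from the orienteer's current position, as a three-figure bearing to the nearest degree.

166°

Leg 1 (187°, 7 km): east 7 sin 187° = -0.85, north 7 cos 187° = -6.95
Leg 2 (033°, 4 km): east 4 sin 33° = 2.18, north 4 cos 33° = 3.35
Leg 3 (347°, 7 km): east 7 sin 347° = -1.57, north 7 cos 347° = 6.82
Leg 4 (200°, 1 km): east 1 sin 200° = -0.34, north 1 cos 200° = -0.94
Net displacement: -0.59 east, 2.29 north. Direction back to start is (0.59, -2.29): bearing = atan2(0.59, -2.29) mod 360° = 165.51° ≈ 166°.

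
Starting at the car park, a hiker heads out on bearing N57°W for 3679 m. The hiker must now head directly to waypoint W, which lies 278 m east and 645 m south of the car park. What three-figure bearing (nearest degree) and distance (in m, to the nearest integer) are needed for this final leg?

Leg 1 (N57°W, 3679 m): east 3679 sin 303° = -3085.47, north 3679 cos 303° = 2003.73
Current position: (-3085.47, 2003.73). Target: (278, -645). Remaining: Δeast = 3363.47, Δnorth = -2648.73.
Bearing = atan2(3363.47, -2648.73) mod 360° = 128.22°; distance = √((3363.47)² + (-2648.73)²) = 4281.201 m.

128°, 4281 m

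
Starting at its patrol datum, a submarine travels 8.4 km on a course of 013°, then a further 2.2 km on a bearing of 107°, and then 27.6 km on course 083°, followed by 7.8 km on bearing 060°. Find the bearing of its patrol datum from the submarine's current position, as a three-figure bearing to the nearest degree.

Leg 1 (013°, 8.4 km): east 8.4 sin 13° = 1.89, north 8.4 cos 13° = 8.18
Leg 2 (107°, 2.2 km): east 2.2 sin 107° = 2.10, north 2.2 cos 107° = -0.64
Leg 3 (083°, 27.6 km): east 27.6 sin 83° = 27.39, north 27.6 cos 83° = 3.36
Leg 4 (060°, 7.8 km): east 7.8 sin 60° = 6.75, north 7.8 cos 60° = 3.90
Net displacement: 38.14 east, 14.81 north. Direction back to start is (-38.14, -14.81): bearing = atan2(-38.14, -14.81) mod 360° = 248.79° ≈ 249°.

249°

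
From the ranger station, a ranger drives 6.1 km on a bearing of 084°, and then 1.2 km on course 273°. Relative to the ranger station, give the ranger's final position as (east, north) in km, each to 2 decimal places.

(4.87, 0.70)

Leg 1 (084°, 6.1 km): east 6.1 sin 84° = 6.07, north 6.1 cos 84° = 0.64
Leg 2 (273°, 1.2 km): east 1.2 sin 273° = -1.20, north 1.2 cos 273° = 0.06
Summing: 4.87 km east, 0.70 km north → (4.87, 0.70).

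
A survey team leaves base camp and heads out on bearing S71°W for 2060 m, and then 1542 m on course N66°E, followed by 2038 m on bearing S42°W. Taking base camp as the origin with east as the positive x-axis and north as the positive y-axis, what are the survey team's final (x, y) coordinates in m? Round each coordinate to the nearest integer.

Leg 1 (S71°W, 2060 m): east 2060 sin 251° = -1947.77, north 2060 cos 251° = -670.67
Leg 2 (N66°E, 1542 m): east 1542 sin 66° = 1408.69, north 1542 cos 66° = 627.19
Leg 3 (S42°W, 2038 m): east 2038 sin 222° = -1363.69, north 2038 cos 222° = -1514.53
Summing: -1902.77 m east, -1558.01 m north → (-1903, -1558).

(-1903, -1558)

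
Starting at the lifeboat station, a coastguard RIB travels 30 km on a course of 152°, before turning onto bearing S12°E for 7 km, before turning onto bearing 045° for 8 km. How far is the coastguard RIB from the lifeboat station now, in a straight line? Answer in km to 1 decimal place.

34.9 km

Leg 1 (152°, 30 km): east 30 sin 152° = 14.08, north 30 cos 152° = -26.49
Leg 2 (S12°E, 7 km): east 7 sin 168° = 1.46, north 7 cos 168° = -6.85
Leg 3 (045°, 8 km): east 8 sin 45° = 5.66, north 8 cos 45° = 5.66
Net: 21.20 east, -27.68 north. Distance = √((21.20)² + (-27.68)²) = 34.862 km.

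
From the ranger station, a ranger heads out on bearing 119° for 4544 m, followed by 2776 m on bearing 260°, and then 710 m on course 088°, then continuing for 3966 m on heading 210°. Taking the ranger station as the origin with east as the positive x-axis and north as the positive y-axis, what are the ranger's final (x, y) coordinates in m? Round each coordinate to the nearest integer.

Leg 1 (119°, 4544 m): east 4544 sin 119° = 3974.27, north 4544 cos 119° = -2202.97
Leg 2 (260°, 2776 m): east 2776 sin 260° = -2733.83, north 2776 cos 260° = -482.05
Leg 3 (088°, 710 m): east 710 sin 88° = 709.57, north 710 cos 88° = 24.78
Leg 4 (210°, 3966 m): east 3966 sin 210° = -1983.00, north 3966 cos 210° = -3434.66
Summing: -32.99 m east, -6094.90 m north → (-33, -6095).

(-33, -6095)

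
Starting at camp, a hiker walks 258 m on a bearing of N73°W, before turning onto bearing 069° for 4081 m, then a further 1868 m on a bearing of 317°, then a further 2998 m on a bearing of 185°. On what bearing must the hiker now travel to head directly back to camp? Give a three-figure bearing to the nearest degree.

Leg 1 (N73°W, 258 m): east 258 sin 287° = -246.73, north 258 cos 287° = 75.43
Leg 2 (069°, 4081 m): east 4081 sin 69° = 3809.94, north 4081 cos 69° = 1462.50
Leg 3 (317°, 1868 m): east 1868 sin 317° = -1273.97, north 1868 cos 317° = 1366.17
Leg 4 (185°, 2998 m): east 2998 sin 185° = -261.29, north 2998 cos 185° = -2986.59
Net displacement: 2027.95 east, -82.49 north. Direction back to start is (-2027.95, 82.49): bearing = atan2(-2027.95, 82.49) mod 360° = 272.33° ≈ 272°.

272°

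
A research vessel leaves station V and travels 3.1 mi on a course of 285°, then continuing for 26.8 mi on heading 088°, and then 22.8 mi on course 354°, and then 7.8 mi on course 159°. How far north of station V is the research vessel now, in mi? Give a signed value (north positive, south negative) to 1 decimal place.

Leg 1 (285°, 3.1 mi): east 3.1 sin 285° = -2.99, north 3.1 cos 285° = 0.80
Leg 2 (088°, 26.8 mi): east 26.8 sin 88° = 26.78, north 26.8 cos 88° = 0.94
Leg 3 (354°, 22.8 mi): east 22.8 sin 354° = -2.38, north 22.8 cos 354° = 22.68
Leg 4 (159°, 7.8 mi): east 7.8 sin 159° = 2.80, north 7.8 cos 159° = -7.28
Net north component: 17.13 mi.

17.1 mi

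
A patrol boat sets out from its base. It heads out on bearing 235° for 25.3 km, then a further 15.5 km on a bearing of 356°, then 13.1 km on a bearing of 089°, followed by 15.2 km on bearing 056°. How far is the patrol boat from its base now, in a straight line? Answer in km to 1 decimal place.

10.4 km

Leg 1 (235°, 25.3 km): east 25.3 sin 235° = -20.72, north 25.3 cos 235° = -14.51
Leg 2 (356°, 15.5 km): east 15.5 sin 356° = -1.08, north 15.5 cos 356° = 15.46
Leg 3 (089°, 13.1 km): east 13.1 sin 89° = 13.10, north 13.1 cos 89° = 0.23
Leg 4 (056°, 15.2 km): east 15.2 sin 56° = 12.60, north 15.2 cos 56° = 8.50
Net: 3.89 east, 9.68 north. Distance = √((3.89)² + (9.68)²) = 10.433 km.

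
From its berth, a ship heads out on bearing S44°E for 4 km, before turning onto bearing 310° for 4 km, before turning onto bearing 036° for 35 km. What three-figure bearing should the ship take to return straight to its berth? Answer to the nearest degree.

216°

Leg 1 (S44°E, 4 km): east 4 sin 136° = 2.78, north 4 cos 136° = -2.88
Leg 2 (310°, 4 km): east 4 sin 310° = -3.06, north 4 cos 310° = 2.57
Leg 3 (036°, 35 km): east 35 sin 36° = 20.57, north 35 cos 36° = 28.32
Net displacement: 20.29 east, 28.01 north. Direction back to start is (-20.29, -28.01): bearing = atan2(-20.29, -28.01) mod 360° = 215.92° ≈ 216°.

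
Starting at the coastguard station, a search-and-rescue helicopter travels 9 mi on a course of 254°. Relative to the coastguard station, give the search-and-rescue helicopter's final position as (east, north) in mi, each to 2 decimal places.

(-8.65, -2.48)

Leg 1 (254°, 9 mi): east 9 sin 254° = -8.65, north 9 cos 254° = -2.48
Summing: -8.65 mi east, -2.48 mi north → (-8.65, -2.48).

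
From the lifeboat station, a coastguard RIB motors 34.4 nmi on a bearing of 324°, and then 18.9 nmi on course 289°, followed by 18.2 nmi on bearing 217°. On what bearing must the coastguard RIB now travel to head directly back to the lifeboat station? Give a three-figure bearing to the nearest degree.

112°

Leg 1 (324°, 34.4 nmi): east 34.4 sin 324° = -20.22, north 34.4 cos 324° = 27.83
Leg 2 (289°, 18.9 nmi): east 18.9 sin 289° = -17.87, north 18.9 cos 289° = 6.15
Leg 3 (217°, 18.2 nmi): east 18.2 sin 217° = -10.95, north 18.2 cos 217° = -14.54
Net displacement: -49.04 east, 19.45 north. Direction back to start is (49.04, -19.45): bearing = atan2(49.04, -19.45) mod 360° = 111.63° ≈ 112°.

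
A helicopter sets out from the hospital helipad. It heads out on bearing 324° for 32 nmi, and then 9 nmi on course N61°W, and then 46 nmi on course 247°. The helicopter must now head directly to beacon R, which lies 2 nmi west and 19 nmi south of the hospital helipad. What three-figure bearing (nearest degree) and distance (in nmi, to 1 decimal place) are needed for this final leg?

Leg 1 (324°, 32 nmi): east 32 sin 324° = -18.81, north 32 cos 324° = 25.89
Leg 2 (N61°W, 9 nmi): east 9 sin 299° = -7.87, north 9 cos 299° = 4.36
Leg 3 (247°, 46 nmi): east 46 sin 247° = -42.34, north 46 cos 247° = -17.97
Current position: (-69.02, 12.28). Target: (-2, -19). Remaining: Δeast = 67.02, Δnorth = -31.28.
Bearing = atan2(67.02, -31.28) mod 360° = 115.02°; distance = √((67.02)² + (-31.28)²) = 73.963 nmi.

115°, 74.0 nmi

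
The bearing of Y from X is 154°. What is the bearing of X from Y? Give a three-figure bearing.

334°

Back-bearing = 154° + 180° = 334°.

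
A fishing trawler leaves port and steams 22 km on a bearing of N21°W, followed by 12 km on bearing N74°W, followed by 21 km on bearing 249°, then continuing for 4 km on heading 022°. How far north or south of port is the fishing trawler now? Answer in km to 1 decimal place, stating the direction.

Leg 1 (N21°W, 22 km): east 22 sin 339° = -7.88, north 22 cos 339° = 20.54
Leg 2 (N74°W, 12 km): east 12 sin 286° = -11.54, north 12 cos 286° = 3.31
Leg 3 (249°, 21 km): east 21 sin 249° = -19.61, north 21 cos 249° = -7.53
Leg 4 (022°, 4 km): east 4 sin 22° = 1.50, north 4 cos 22° = 3.71
Net north component: 20.03 km.

20.0 km north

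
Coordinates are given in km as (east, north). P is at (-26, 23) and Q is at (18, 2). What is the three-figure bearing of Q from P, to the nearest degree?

Δeast = 18 − -26 = 44.00; Δnorth = 2 − 23 = -21.00.
Bearing = atan2(Δeast, Δnorth) mod 360° = 115.51° ≈ 116°.

116°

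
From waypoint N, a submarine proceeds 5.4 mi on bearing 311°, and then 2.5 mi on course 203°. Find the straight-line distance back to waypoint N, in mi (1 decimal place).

Leg 1 (311°, 5.4 mi): east 5.4 sin 311° = -4.08, north 5.4 cos 311° = 3.54
Leg 2 (203°, 2.5 mi): east 2.5 sin 203° = -0.98, north 2.5 cos 203° = -2.30
Net: -5.05 east, 1.24 north. Distance = √((-5.05)² + (1.24)²) = 5.203 mi.

5.2 mi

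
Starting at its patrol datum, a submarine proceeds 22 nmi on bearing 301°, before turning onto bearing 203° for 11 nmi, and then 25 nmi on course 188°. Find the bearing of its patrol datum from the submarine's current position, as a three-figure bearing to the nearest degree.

Leg 1 (301°, 22 nmi): east 22 sin 301° = -18.86, north 22 cos 301° = 11.33
Leg 2 (203°, 11 nmi): east 11 sin 203° = -4.30, north 11 cos 203° = -10.13
Leg 3 (188°, 25 nmi): east 25 sin 188° = -3.48, north 25 cos 188° = -24.76
Net displacement: -26.64 east, -23.55 north. Direction back to start is (26.64, 23.55): bearing = atan2(26.64, 23.55) mod 360° = 48.52° ≈ 049°.

049°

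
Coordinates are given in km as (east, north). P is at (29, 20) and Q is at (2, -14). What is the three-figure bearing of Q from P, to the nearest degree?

Δeast = 2 − 29 = -27.00; Δnorth = -14 − 20 = -34.00.
Bearing = atan2(Δeast, Δnorth) mod 360° = 218.45° ≈ 218°.

218°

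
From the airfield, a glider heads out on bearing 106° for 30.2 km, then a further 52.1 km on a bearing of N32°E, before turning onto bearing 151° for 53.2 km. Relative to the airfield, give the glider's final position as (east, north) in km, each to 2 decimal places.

Leg 1 (106°, 30.2 km): east 30.2 sin 106° = 29.03, north 30.2 cos 106° = -8.32
Leg 2 (N32°E, 52.1 km): east 52.1 sin 32° = 27.61, north 52.1 cos 32° = 44.18
Leg 3 (151°, 53.2 km): east 53.2 sin 151° = 25.79, north 53.2 cos 151° = -46.53
Summing: 82.43 km east, -10.67 km north → (82.43, -10.67).

(82.43, -10.67)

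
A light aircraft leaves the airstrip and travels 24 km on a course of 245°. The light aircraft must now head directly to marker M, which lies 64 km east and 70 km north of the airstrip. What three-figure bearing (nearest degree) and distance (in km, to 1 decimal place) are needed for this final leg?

047°, 117.4 km

Leg 1 (245°, 24 km): east 24 sin 245° = -21.75, north 24 cos 245° = -10.14
Current position: (-21.75, -10.14). Target: (64, 70). Remaining: Δeast = 85.75, Δnorth = 80.14.
Bearing = atan2(85.75, 80.14) mod 360° = 46.94°; distance = √((85.75)² + (80.14)²) = 117.372 km.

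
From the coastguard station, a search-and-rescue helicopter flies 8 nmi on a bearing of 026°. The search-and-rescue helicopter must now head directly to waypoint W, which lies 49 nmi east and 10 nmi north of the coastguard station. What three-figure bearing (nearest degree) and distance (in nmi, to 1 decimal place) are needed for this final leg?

Leg 1 (026°, 8 nmi): east 8 sin 26° = 3.51, north 8 cos 26° = 7.19
Current position: (3.51, 7.19). Target: (49, 10). Remaining: Δeast = 45.49, Δnorth = 2.81.
Bearing = atan2(45.49, 2.81) mod 360° = 86.47°; distance = √((45.49)² + (2.81)²) = 45.580 nmi.

086°, 45.6 nmi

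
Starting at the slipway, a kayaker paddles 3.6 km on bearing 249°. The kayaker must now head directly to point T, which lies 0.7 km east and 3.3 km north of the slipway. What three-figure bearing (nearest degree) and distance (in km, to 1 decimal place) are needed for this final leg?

041°, 6.1 km

Leg 1 (249°, 3.6 km): east 3.6 sin 249° = -3.36, north 3.6 cos 249° = -1.29
Current position: (-3.36, -1.29). Target: (0.7, 3.3). Remaining: Δeast = 4.06, Δnorth = 4.59.
Bearing = atan2(4.06, 4.59) mod 360° = 41.50°; distance = √((4.06)² + (4.59)²) = 6.129 km.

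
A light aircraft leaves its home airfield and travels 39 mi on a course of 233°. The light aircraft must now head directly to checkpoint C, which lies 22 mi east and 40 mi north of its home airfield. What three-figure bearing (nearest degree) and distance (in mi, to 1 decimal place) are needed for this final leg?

Leg 1 (233°, 39 mi): east 39 sin 233° = -31.15, north 39 cos 233° = -23.47
Current position: (-31.15, -23.47). Target: (22, 40). Remaining: Δeast = 53.15, Δnorth = 63.47.
Bearing = atan2(53.15, 63.47) mod 360° = 39.94°; distance = √((53.15)² + (63.47)²) = 82.784 mi.

040°, 82.8 mi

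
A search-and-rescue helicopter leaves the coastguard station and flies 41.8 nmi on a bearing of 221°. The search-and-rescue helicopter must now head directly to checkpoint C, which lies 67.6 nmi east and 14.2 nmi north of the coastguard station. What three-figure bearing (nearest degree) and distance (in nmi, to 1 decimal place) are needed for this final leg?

064°, 105.5 nmi

Leg 1 (221°, 41.8 nmi): east 41.8 sin 221° = -27.42, north 41.8 cos 221° = -31.55
Current position: (-27.42, -31.55). Target: (67.6, 14.2). Remaining: Δeast = 95.02, Δnorth = 45.75.
Bearing = atan2(95.02, 45.75) mod 360° = 64.29°; distance = √((95.02)² + (45.75)²) = 105.462 nmi.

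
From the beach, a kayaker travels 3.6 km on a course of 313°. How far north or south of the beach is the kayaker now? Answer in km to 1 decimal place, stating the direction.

Leg 1 (313°, 3.6 km): east 3.6 sin 313° = -2.63, north 3.6 cos 313° = 2.46
Net north component: 2.46 km.

2.5 km north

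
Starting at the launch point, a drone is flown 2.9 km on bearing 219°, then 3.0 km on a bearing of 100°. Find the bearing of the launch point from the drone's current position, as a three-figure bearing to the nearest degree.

338°

Leg 1 (219°, 2.9 km): east 2.9 sin 219° = -1.83, north 2.9 cos 219° = -2.25
Leg 2 (100°, 3.0 km): east 3.0 sin 100° = 2.95, north 3.0 cos 100° = -0.52
Net displacement: 1.13 east, -2.77 north. Direction back to start is (-1.13, 2.77): bearing = atan2(-1.13, 2.77) mod 360° = 337.85° ≈ 338°.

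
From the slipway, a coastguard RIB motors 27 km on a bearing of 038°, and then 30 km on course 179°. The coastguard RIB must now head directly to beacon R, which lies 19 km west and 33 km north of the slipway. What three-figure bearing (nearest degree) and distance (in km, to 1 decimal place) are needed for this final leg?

319°, 55.2 km

Leg 1 (038°, 27 km): east 27 sin 38° = 16.62, north 27 cos 38° = 21.28
Leg 2 (179°, 30 km): east 30 sin 179° = 0.52, north 30 cos 179° = -30.00
Current position: (17.15, -8.72). Target: (-19, 33). Remaining: Δeast = -36.15, Δnorth = 41.72.
Bearing = atan2(-36.15, 41.72) mod 360° = 319.09°; distance = √((-36.15)² + (41.72)²) = 55.200 km.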